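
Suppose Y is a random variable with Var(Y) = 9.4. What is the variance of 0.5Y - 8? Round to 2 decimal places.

2.35

Var(0.5Y - 8) = (0.5)²·Var(Y) = 0.25·9.4 = 2.35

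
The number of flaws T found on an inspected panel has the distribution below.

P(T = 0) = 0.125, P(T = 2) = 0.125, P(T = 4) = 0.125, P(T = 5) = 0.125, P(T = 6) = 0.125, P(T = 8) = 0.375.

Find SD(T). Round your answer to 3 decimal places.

2.803

E[T] = (0)(0.125) + (2)(0.125) + (4)(0.125) + (5)(0.125) + (6)(0.125) + (8)(0.375) = 5.125
E[T²] = (0)²(0.125) + (2)²(0.125) + (4)²(0.125) + (5)²(0.125) + (6)²(0.125) + (8)²(0.375) = 34.125
Var(T) = E[T²] − (E[T])² = 34.125 − (5.125)² = 7.859375
SD(T) = √7.859375 ≈ 2.803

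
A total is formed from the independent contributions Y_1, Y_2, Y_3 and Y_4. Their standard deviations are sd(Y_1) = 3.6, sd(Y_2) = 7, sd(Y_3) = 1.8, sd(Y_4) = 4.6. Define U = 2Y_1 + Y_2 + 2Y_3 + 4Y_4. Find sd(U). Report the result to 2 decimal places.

21.27

Var(Y_1) = 12.96, Var(Y_2) = 49, Var(Y_3) = 3.24, Var(Y_4) = 21.16
By independence, Var(U) = (2)²Var(Y_1) + (1)²Var(Y_2) + (2)²Var(Y_3) + (4)²Var(Y_4)
= (2)²·12.96 + (1)²·49 + (2)²·3.24 + (4)²·21.16 = 452.36
sd(U) = √452.36 ≈ 21.27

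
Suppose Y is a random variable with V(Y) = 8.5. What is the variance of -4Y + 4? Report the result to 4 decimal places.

V(-4Y + 4) = (-4)²·V(Y) = 16·8.5 = 136

136.0000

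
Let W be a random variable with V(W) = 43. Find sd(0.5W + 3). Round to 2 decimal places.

V(0.5W + 3) = (0.5)²·43 = 10.75
sd(0.5W + 3) = √10.75 ≈ 3.28

3.28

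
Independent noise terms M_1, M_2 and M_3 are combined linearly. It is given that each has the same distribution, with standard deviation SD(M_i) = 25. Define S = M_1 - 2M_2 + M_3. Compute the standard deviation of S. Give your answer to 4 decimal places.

61.2372

var(M_i) = (25)² = 625
By independence, var(S) = (1)²var(M_1) + (-2)²var(M_2) + (1)²var(M_3)
= (1)²·625 + (-2)²·625 + (1)²·625 = 3750
SD(S) = √3750 ≈ 61.2372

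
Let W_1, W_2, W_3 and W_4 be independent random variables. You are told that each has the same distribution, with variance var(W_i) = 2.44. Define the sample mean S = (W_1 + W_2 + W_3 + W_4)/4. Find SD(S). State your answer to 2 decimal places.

By independence, var(S) = (0.25)²var(W_1) + (0.25)²var(W_2) + (0.25)²var(W_3) + (0.25)²var(W_4)
= (0.25)²·2.44 + (0.25)²·2.44 + (0.25)²·2.44 + (0.25)²·2.44 = 0.61
SD(S) = √0.61 ≈ 0.78

0.78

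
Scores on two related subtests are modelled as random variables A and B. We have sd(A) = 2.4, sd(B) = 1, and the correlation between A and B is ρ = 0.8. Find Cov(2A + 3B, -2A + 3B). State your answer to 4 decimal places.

var(A) = (2.4)² = 5.76;  var(B) = (1)² = 1
Cov(A,B) = ρ·sd(A)·sd(B) = 0.8·2.4·1 = 1.92
Cov(2A + 3B, -2A + 3B) = (2)(-2)var(A) + (3)(3)var(B) + [(2)(3) + (3)(-2)]Cov(A,B)
= -4·5.76 + 9·1 + 0·1.92 = -14.04

-14.0400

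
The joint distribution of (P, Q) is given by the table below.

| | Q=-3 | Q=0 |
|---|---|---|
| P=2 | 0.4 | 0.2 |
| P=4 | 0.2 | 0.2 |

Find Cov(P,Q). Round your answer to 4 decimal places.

0.2400

E[P] = 2.8,  E[Q] = -1.8
E[PQ] = -4.8
Cov(P,Q) = E[PQ] − E[P]E[Q] = -4.8 − (2.8)(-1.8) = 0.24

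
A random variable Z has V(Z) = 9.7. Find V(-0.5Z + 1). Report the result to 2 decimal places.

V(-0.5Z + 1) = (-0.5)²·V(Z) = 0.25·9.7 = 2.425

2.43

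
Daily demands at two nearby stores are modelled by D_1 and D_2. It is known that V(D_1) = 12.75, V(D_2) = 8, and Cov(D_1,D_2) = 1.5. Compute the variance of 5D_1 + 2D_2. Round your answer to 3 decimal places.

V(5D_1 + 2D_2) = (5)²·V(D_1) + (2)²·V(D_2) + 2·(5)·(2)·Cov(D_1,D_2)
= 25·12.75 + 4·8 + 20·1.5 = 380.75

380.750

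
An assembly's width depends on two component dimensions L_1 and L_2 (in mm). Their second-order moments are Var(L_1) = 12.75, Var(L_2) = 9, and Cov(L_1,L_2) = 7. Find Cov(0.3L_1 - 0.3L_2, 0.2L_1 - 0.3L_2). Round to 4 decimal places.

Cov(0.3L_1 - 0.3L_2, 0.2L_1 - 0.3L_2) = (0.3)(0.2)Var(L_1) + (-0.3)(-0.3)Var(L_2) + [(0.3)(-0.3) + (-0.3)(0.2)]Cov(L_1,L_2)
= 0.06·12.75 + 0.09·9 + -0.15·7 = 0.525

0.5250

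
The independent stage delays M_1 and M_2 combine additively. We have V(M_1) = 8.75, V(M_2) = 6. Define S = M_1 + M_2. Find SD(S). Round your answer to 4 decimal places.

By independence, V(S) = (1)²V(M_1) + (1)²V(M_2)
= (1)²·8.75 + (1)²·6 = 14.75
SD(S) = √14.75 ≈ 3.8406

3.8406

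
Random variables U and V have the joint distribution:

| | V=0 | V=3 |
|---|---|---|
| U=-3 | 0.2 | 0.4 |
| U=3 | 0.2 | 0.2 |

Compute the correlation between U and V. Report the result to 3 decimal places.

E[U] = -0.6,  E[V] = 1.8
E[UV] = -1.8
cov(U,V) = E[UV] − E[U]E[V] = -1.8 − (-0.6)(1.8) = -0.72
var(U) = 8.64,  var(V) = 2.16
ρ = -0.72 / √(8.64·2.16) ≈ -0.167

-0.167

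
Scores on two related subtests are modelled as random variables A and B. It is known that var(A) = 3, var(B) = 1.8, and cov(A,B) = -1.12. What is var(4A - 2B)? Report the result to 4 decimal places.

var(4A - 2B) = (4)²·var(A) + (-2)²·var(B) + 2·(4)·(-2)·cov(A,B)
= 16·3 + 4·1.8 + -16·-1.12 = 73.12

73.1200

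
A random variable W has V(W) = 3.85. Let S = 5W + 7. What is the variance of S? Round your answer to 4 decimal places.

V(5W + 7) = (5)²·V(W) = 25·3.85 = 96.25

96.2500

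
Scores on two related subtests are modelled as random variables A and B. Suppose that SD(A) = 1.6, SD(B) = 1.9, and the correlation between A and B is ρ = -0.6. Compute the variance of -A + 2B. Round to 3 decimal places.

24.296

Var(A) = (1.6)² = 2.56;  Var(B) = (1.9)² = 3.61
cov(A,B) = ρ·SD(A)·SD(B) = -0.6·1.6·1.9 = -1.824
Var(-A + 2B) = (-1)²·Var(A) + (2)²·Var(B) + 2·(-1)·(2)·cov(A,B)
= 1·2.56 + 4·3.61 + -4·-1.824 = 24.296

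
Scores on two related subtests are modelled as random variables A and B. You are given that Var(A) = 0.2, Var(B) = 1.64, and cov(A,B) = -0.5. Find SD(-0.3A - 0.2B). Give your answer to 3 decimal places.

0.154

Var(-0.3A - 0.2B) = (-0.3)²·Var(A) + (-0.2)²·Var(B) + 2·(-0.3)·(-0.2)·cov(A,B)
= 0.09·0.2 + 0.04·1.64 + 0.12·-0.5 = 0.0236
SD(-0.3A - 0.2B) = √0.0236 ≈ 0.154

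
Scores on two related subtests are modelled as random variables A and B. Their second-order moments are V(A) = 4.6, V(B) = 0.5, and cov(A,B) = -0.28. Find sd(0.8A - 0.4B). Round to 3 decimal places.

V(0.8A - 0.4B) = (0.8)²·V(A) + (-0.4)²·V(B) + 2·(0.8)·(-0.4)·cov(A,B)
= 0.64·4.6 + 0.16·0.5 + -0.64·-0.28 = 3.2032
sd(0.8A - 0.4B) = √3.2032 ≈ 1.790

1.790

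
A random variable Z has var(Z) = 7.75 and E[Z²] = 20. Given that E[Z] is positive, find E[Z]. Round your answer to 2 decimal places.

3.50

(E[Z])² = E[Z²] − var(Z) = 20 − 7.75 = 12.25
E[Z] = √12.25 = 3.5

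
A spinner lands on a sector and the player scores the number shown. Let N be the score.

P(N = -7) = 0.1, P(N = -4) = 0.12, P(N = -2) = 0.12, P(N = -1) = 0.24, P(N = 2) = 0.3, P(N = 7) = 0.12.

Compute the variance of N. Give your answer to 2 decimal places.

E[N] = (-7)(0.1) + (-4)(0.12) + (-2)(0.12) + (-1)(0.24) + (2)(0.3) + (7)(0.12) = -0.22
E[N²] = (-7)²(0.1) + (-4)²(0.12) + (-2)²(0.12) + (-1)²(0.24) + (2)²(0.3) + (7)²(0.12) = 14.62
Var(N) = E[N²] − (E[N])² = 14.62 − (-0.22)² = 14.5716

14.57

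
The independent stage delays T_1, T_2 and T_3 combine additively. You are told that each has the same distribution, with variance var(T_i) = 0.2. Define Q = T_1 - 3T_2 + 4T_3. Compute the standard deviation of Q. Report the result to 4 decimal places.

2.2804

By independence, var(Q) = (1)²var(T_1) + (-3)²var(T_2) + (4)²var(T_3)
= (1)²·0.2 + (-3)²·0.2 + (4)²·0.2 = 5.2
SD(Q) = √5.2 ≈ 2.2804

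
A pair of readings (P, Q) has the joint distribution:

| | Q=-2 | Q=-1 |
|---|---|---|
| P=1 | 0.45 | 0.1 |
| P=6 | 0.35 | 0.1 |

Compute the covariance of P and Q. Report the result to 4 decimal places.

0.0500

E[P] = 3.25,  E[Q] = -1.8
E[PQ] = -5.8
cov(P,Q) = E[PQ] − E[P]E[Q] = -5.8 − (3.25)(-1.8) = 0.05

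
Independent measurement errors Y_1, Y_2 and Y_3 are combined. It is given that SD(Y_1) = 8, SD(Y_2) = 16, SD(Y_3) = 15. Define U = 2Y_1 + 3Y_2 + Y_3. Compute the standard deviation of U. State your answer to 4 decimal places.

Var(Y_1) = 64, Var(Y_2) = 256, Var(Y_3) = 225
By independence, Var(U) = (2)²Var(Y_1) + (3)²Var(Y_2) + (1)²Var(Y_3)
= (2)²·64 + (3)²·256 + (1)²·225 = 2785
SD(U) = √2785 ≈ 52.7731

52.7731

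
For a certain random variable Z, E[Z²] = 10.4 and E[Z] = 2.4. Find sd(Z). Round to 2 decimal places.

Var(Z) = 10.4 − (2.4)² = 4.64
sd(Z) = √4.64 ≈ 2.15

2.15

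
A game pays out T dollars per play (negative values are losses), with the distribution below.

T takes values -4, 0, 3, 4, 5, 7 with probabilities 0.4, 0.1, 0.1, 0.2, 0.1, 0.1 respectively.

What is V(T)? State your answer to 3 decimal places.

E[T] = (-4)(0.4) + (0)(0.1) + (3)(0.1) + (4)(0.2) + (5)(0.1) + (7)(0.1) = 0.7
E[T²] = (-4)²(0.4) + (0)²(0.1) + (3)²(0.1) + (4)²(0.2) + (5)²(0.1) + (7)²(0.1) = 17.9
V(T) = E[T²] − (E[T])² = 17.9 − (0.7)² = 17.41

17.410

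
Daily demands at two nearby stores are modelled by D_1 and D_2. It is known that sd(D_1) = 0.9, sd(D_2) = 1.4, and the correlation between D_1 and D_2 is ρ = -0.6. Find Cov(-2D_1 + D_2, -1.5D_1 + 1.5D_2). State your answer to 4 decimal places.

8.7720

Var(D_1) = (0.9)² = 0.81;  Var(D_2) = (1.4)² = 1.96
Cov(D_1,D_2) = ρ·sd(D_1)·sd(D_2) = -0.6·0.9·1.4 = -0.756
Cov(-2D_1 + D_2, -1.5D_1 + 1.5D_2) = (-2)(-1.5)Var(D_1) + (1)(1.5)Var(D_2) + [(-2)(1.5) + (1)(-1.5)]Cov(D_1,D_2)
= 3·0.81 + 1.5·1.96 + -4.5·-0.756 = 8.772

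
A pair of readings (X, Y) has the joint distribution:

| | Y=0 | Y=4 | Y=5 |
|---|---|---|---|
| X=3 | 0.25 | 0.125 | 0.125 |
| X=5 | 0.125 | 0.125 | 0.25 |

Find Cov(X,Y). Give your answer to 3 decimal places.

0.625

E[X] = 4,  E[Y] = 2.875
E[XY] = 12.125
Cov(X,Y) = E[XY] − E[X]E[Y] = 12.125 − (4)(2.875) = 0.625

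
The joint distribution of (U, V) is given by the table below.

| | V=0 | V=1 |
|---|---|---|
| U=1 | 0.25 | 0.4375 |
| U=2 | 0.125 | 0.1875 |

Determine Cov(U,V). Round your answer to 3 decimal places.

-0.008

E[U] = 1.3125,  E[V] = 0.625
E[UV] = 0.8125
Cov(U,V) = E[UV] − E[U]E[V] = 0.8125 − (1.3125)(0.625) = -0.0078125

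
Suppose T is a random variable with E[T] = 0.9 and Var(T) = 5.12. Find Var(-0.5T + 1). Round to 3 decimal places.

Var(-0.5T + 1) = (-0.5)²·Var(T) = 0.25·5.12 = 1.28

1.280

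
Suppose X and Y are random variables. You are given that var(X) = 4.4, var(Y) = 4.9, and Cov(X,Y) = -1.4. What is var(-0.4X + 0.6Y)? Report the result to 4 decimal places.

3.1400

var(-0.4X + 0.6Y) = (-0.4)²·var(X) + (0.6)²·var(Y) + 2·(-0.4)·(0.6)·Cov(X,Y)
= 0.16·4.4 + 0.36·4.9 + -0.48·-1.4 = 3.14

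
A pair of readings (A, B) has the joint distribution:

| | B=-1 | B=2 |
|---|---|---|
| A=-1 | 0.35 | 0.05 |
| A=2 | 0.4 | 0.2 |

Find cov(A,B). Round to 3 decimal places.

E[A] = 0.8,  E[B] = -0.25
E[AB] = 0.25
cov(A,B) = E[AB] − E[A]E[B] = 0.25 − (0.8)(-0.25) = 0.45

0.450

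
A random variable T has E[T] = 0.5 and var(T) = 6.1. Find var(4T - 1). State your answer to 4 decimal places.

97.6000

var(4T - 1) = (4)²·var(T) = 16·6.1 = 97.6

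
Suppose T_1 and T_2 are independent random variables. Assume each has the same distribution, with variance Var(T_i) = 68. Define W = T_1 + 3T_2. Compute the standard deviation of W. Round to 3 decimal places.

By independence, Var(W) = (1)²Var(T_1) + (3)²Var(T_2)
= (1)²·68 + (3)²·68 = 680
σ(W) = √680 ≈ 26.077

26.077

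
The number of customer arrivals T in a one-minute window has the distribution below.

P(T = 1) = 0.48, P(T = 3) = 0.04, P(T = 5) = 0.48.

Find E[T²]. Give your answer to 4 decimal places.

E[T²] = (1)²(0.48) + (3)²(0.04) + (5)²(0.48) = 12.84

12.8400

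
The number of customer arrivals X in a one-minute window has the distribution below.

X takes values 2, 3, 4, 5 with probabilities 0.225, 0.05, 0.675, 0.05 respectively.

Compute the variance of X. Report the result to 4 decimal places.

E[X] = (2)(0.225) + (3)(0.05) + (4)(0.675) + (5)(0.05) = 3.55
E[X²] = (2)²(0.225) + (3)²(0.05) + (4)²(0.675) + (5)²(0.05) = 13.4
Var(X) = E[X²] − (E[X])² = 13.4 − (3.55)² = 0.7975

0.7975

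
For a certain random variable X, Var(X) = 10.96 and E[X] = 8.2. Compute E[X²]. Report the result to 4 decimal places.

E[X²] = Var(X) + (E[X])² = 10.96 + (8.2)² = 78.2

78.2000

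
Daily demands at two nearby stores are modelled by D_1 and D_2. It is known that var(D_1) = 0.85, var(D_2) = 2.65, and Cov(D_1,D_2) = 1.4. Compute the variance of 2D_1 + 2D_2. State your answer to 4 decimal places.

var(2D_1 + 2D_2) = (2)²·var(D_1) + (2)²·var(D_2) + 2·(2)·(2)·Cov(D_1,D_2)
= 4·0.85 + 4·2.65 + 8·1.4 = 25.2

25.2000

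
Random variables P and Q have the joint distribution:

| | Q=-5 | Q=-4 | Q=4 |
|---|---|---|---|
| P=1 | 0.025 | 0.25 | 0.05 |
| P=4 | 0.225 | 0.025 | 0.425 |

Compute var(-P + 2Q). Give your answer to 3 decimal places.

64.819

E[P] = 3.025,  E[Q] = -0.45,  E[PQ] = 0.975
var(P) = 11.125 − (3.025)² = 1.974375;  var(Q) = 18.25 − (-0.45)² = 18.0475
Cov(P,Q) = 0.975 − (3.025)(-0.45) = 2.33625
var(-P + 2Q) = (-1)²·1.974375 + (2)²·18.0475 + 2·(-1)·(2)·2.33625 = 64.819375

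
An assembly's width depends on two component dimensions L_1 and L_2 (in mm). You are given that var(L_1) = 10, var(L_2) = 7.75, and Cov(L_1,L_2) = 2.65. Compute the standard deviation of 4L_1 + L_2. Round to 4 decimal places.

var(4L_1 + L_2) = (4)²·var(L_1) + (1)²·var(L_2) + 2·(4)·(1)·Cov(L_1,L_2)
= 16·10 + 1·7.75 + 8·2.65 = 188.95
SD(4L_1 + L_2) = √188.95 ≈ 13.7459

13.7459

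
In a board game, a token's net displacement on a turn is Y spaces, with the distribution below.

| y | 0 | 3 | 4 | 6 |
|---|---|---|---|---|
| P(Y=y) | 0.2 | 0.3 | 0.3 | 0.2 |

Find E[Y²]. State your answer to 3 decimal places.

14.700

E[Y²] = (0)²(0.2) + (3)²(0.3) + (4)²(0.3) + (6)²(0.2) = 14.7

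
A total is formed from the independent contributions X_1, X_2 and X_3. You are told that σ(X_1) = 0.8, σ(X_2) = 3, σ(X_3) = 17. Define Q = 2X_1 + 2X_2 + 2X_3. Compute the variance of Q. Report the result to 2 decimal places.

1194.56

var(X_1) = 0.64, var(X_2) = 9, var(X_3) = 289
By independence, var(Q) = (2)²var(X_1) + (2)²var(X_2) + (2)²var(X_3)
= (2)²·0.64 + (2)²·9 + (2)²·289 = 1194.56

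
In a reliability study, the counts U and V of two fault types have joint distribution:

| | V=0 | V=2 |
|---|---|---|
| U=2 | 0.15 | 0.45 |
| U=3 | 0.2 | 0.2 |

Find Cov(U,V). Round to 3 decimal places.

-0.120

E[U] = 2.4,  E[V] = 1.3
E[UV] = 3
Cov(U,V) = E[UV] − E[U]E[V] = 3 − (2.4)(1.3) = -0.12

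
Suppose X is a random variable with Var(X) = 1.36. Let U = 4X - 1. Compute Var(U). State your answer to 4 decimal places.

21.7600

Var(4X - 1) = (4)²·Var(X) = 16·1.36 = 21.76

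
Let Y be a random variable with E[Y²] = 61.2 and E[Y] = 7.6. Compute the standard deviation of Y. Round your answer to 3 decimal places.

var(Y) = 61.2 − (7.6)² = 3.44
σ(Y) = √3.44 ≈ 1.855

1.855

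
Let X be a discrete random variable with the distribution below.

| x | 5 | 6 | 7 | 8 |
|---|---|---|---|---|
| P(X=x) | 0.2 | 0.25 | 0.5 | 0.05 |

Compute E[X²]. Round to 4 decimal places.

41.7000

E[X²] = (5)²(0.2) + (6)²(0.25) + (7)²(0.5) + (8)²(0.05) = 41.7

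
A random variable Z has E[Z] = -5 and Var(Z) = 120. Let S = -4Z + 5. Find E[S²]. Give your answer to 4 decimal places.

E[-4Z + 5] = -4·-5 + 5 = 25
Var(-4Z + 5) = (-4)²·120 = 1920
E[S²] = Var(S) + (E[S])² = 1920 + (25)² = 2545

2545.0000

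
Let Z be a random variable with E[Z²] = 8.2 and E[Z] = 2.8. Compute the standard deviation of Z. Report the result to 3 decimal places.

Var(Z) = 8.2 − (2.8)² = 0.36
SD(Z) = √0.36 ≈ 0.600

0.600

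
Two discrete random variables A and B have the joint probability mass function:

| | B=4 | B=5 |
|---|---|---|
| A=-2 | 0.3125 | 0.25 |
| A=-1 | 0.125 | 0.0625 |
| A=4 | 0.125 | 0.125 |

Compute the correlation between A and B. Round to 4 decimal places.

0.0594

E[A] = -0.3125,  E[B] = 4.4375
E[AB] = -1.3125
Cov(A,B) = E[AB] − E[A]E[B] = -1.3125 − (-0.3125)(4.4375) = 0.07421875
Var(A) = 6.33984375,  Var(B) = 0.24609375
ρ = 0.07421875 / √(6.33984375·0.24609375) ≈ 0.0594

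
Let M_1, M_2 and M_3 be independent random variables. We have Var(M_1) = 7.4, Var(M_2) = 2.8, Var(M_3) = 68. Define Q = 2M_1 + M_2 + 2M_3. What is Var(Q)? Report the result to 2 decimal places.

304.40

By independence, Var(Q) = (2)²Var(M_1) + (1)²Var(M_2) + (2)²Var(M_3)
= (2)²·7.4 + (1)²·2.8 + (2)²·68 = 304.4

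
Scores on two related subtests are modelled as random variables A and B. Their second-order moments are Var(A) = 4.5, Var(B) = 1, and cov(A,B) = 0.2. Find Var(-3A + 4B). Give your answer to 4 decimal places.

51.7000

Var(-3A + 4B) = (-3)²·Var(A) + (4)²·Var(B) + 2·(-3)·(4)·cov(A,B)
= 9·4.5 + 16·1 + -24·0.2 = 51.7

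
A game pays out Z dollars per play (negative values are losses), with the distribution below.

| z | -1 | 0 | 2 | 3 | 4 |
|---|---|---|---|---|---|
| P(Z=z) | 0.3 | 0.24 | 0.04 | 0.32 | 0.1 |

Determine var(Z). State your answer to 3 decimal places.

3.640

E[Z] = (-1)(0.3) + (0)(0.24) + (2)(0.04) + (3)(0.32) + (4)(0.1) = 1.14
E[Z²] = (-1)²(0.3) + (0)²(0.24) + (2)²(0.04) + (3)²(0.32) + (4)²(0.1) = 4.94
var(Z) = E[Z²] − (E[Z])² = 4.94 − (1.14)² = 3.6404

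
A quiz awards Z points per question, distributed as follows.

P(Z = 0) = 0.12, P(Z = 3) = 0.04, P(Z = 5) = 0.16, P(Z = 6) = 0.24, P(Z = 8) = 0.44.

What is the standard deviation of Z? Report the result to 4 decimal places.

2.5662

E[Z] = (0)(0.12) + (3)(0.04) + (5)(0.16) + (6)(0.24) + (8)(0.44) = 5.88
E[Z²] = (0)²(0.12) + (3)²(0.04) + (5)²(0.16) + (6)²(0.24) + (8)²(0.44) = 41.16
Var(Z) = E[Z²] − (E[Z])² = 41.16 − (5.88)² = 6.5856
SD(Z) = √6.5856 ≈ 2.5662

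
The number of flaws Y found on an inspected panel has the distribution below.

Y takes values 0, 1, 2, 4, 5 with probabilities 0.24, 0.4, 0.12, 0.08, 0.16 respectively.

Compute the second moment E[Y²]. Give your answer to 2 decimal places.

E[Y²] = (0)²(0.24) + (1)²(0.4) + (2)²(0.12) + (4)²(0.08) + (5)²(0.16) = 6.16

6.16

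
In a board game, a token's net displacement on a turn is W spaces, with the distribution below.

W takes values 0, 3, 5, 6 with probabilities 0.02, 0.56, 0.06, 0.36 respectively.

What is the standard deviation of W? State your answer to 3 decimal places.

1.536

E[W] = (0)(0.02) + (3)(0.56) + (5)(0.06) + (6)(0.36) = 4.14
E[W²] = (0)²(0.02) + (3)²(0.56) + (5)²(0.06) + (6)²(0.36) = 19.5
V(W) = E[W²] − (E[W])² = 19.5 − (4.14)² = 2.3604
sd(W) = √2.3604 ≈ 1.536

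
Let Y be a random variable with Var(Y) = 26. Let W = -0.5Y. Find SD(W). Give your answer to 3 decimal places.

2.550

Var(-0.5Y) = (-0.5)²·26 = 6.5
SD(W) = √6.5 ≈ 2.550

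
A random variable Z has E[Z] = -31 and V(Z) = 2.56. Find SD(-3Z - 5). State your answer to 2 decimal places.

4.80

V(-3Z - 5) = (-3)²·2.56 = 23.04
SD(-3Z - 5) = √23.04 ≈ 4.80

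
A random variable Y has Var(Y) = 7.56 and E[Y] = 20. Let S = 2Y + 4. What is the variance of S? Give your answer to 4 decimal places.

30.2400

Var(2Y + 4) = (2)²·Var(Y) = 4·7.56 = 30.24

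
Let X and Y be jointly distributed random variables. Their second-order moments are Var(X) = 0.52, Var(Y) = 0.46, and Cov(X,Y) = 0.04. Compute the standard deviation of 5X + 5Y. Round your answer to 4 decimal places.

5.1478

Var(5X + 5Y) = (5)²·Var(X) + (5)²·Var(Y) + 2·(5)·(5)·Cov(X,Y)
= 25·0.52 + 25·0.46 + 50·0.04 = 26.5
sd(5X + 5Y) = √26.5 ≈ 5.1478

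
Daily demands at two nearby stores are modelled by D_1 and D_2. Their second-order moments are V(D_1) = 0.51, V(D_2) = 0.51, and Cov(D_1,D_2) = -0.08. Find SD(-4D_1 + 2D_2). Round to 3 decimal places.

3.388

V(-4D_1 + 2D_2) = (-4)²·V(D_1) + (2)²·V(D_2) + 2·(-4)·(2)·Cov(D_1,D_2)
= 16·0.51 + 4·0.51 + -16·-0.08 = 11.48
SD(-4D_1 + 2D_2) = √11.48 ≈ 3.388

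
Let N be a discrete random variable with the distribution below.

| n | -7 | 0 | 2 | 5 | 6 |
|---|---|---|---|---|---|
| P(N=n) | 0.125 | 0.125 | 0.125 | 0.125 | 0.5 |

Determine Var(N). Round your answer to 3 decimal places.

E[N] = (-7)(0.125) + (0)(0.125) + (2)(0.125) + (5)(0.125) + (6)(0.5) = 3
E[N²] = (-7)²(0.125) + (0)²(0.125) + (2)²(0.125) + (5)²(0.125) + (6)²(0.5) = 27.75
Var(N) = E[N²] − (E[N])² = 27.75 − (3)² = 18.75

18.750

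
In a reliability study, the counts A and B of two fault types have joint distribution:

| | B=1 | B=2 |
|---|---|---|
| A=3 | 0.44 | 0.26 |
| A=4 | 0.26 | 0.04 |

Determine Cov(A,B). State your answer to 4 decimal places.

E[A] = 3.3,  E[B] = 1.3
E[AB] = 4.24
Cov(A,B) = E[AB] − E[A]E[B] = 4.24 − (3.3)(1.3) = -0.05

-0.0500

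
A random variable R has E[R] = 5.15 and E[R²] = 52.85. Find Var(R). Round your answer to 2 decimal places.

Var(R) = 52.85 − (5.15)² = 26.3275

26.33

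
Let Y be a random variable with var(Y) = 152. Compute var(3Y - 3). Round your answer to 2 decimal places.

var(3Y - 3) = (3)²·var(Y) = 9·152 = 1368

1368.00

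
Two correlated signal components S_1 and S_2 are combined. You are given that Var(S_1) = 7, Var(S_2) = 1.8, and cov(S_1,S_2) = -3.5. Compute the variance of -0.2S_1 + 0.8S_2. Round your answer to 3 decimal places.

2.552

Var(-0.2S_1 + 0.8S_2) = (-0.2)²·Var(S_1) + (0.8)²·Var(S_2) + 2·(-0.2)·(0.8)·cov(S_1,S_2)
= 0.04·7 + 0.64·1.8 + -0.32·-3.5 = 2.552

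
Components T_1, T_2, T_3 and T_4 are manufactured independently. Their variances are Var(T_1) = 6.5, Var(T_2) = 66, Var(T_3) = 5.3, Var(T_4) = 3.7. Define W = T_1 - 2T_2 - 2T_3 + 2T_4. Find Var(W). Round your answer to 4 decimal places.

306.5000

By independence, Var(W) = (1)²Var(T_1) + (-2)²Var(T_2) + (-2)²Var(T_3) + (2)²Var(T_4)
= (1)²·6.5 + (-2)²·66 + (-2)²·5.3 + (2)²·3.7 = 306.5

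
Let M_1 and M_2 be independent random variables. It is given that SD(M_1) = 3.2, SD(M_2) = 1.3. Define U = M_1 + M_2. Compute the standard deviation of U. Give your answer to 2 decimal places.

V(M_1) = 10.24, V(M_2) = 1.69
By independence, V(U) = (1)²V(M_1) + (1)²V(M_2)
= (1)²·10.24 + (1)²·1.69 = 11.93
SD(U) = √11.93 ≈ 3.45

3.45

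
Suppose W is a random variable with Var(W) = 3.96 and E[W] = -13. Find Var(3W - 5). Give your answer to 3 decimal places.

35.640

Var(3W - 5) = (3)²·Var(W) = 9·3.96 = 35.64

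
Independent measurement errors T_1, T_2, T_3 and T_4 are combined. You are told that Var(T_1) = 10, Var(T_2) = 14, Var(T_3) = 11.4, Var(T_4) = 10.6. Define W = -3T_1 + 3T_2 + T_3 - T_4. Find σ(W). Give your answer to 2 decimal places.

By independence, Var(W) = (-3)²Var(T_1) + (3)²Var(T_2) + (1)²Var(T_3) + (-1)²Var(T_4)
= (-3)²·10 + (3)²·14 + (1)²·11.4 + (-1)²·10.6 = 238
σ(W) = √238 ≈ 15.43

15.43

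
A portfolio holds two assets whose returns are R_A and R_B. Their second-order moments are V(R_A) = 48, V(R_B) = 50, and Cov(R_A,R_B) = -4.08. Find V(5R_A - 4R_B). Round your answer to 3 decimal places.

2163.200

V(5R_A - 4R_B) = (5)²·V(R_A) + (-4)²·V(R_B) + 2·(5)·(-4)·Cov(R_A,R_B)
= 25·48 + 16·50 + -40·-4.08 = 2163.2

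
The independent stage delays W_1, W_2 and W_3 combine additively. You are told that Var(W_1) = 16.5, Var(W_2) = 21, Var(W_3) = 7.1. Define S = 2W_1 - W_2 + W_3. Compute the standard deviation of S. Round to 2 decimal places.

By independence, Var(S) = (2)²Var(W_1) + (-1)²Var(W_2) + (1)²Var(W_3)
= (2)²·16.5 + (-1)²·21 + (1)²·7.1 = 94.1
sd(S) = √94.1 ≈ 9.70

9.70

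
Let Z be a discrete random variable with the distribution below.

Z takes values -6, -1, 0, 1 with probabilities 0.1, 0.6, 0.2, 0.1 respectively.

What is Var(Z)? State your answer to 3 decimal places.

E[Z] = (-6)(0.1) + (-1)(0.6) + (0)(0.2) + (1)(0.1) = -1.1
E[Z²] = (-6)²(0.1) + (-1)²(0.6) + (0)²(0.2) + (1)²(0.1) = 4.3
Var(Z) = E[Z²] − (E[Z])² = 4.3 − (-1.1)² = 3.09

3.090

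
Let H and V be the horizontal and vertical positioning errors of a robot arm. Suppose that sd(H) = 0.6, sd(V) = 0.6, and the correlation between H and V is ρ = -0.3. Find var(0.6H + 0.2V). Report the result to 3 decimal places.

var(H) = (0.6)² = 0.36;  var(V) = (0.6)² = 0.36
Cov(H,V) = ρ·sd(H)·sd(V) = -0.3·0.6·0.6 = -0.108
var(0.6H + 0.2V) = (0.6)²·var(H) + (0.2)²·var(V) + 2·(0.6)·(0.2)·Cov(H,V)
= 0.36·0.36 + 0.04·0.36 + 0.24·-0.108 = 0.11808

0.118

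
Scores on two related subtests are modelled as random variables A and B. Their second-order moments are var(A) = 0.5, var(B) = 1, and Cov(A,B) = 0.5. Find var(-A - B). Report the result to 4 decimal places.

var(-A - B) = (-1)²·var(A) + (-1)²·var(B) + 2·(-1)·(-1)·Cov(A,B)
= 1·0.5 + 1·1 + 2·0.5 = 2.5

2.5000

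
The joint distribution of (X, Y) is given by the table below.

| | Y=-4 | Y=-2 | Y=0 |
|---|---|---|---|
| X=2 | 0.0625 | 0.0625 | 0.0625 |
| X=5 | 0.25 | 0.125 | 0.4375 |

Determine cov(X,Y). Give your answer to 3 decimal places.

E[X] = 4.4375,  E[Y] = -1.625
E[XY] = -7
cov(X,Y) = E[XY] − E[X]E[Y] = -7 − (4.4375)(-1.625) = 0.2109375

0.211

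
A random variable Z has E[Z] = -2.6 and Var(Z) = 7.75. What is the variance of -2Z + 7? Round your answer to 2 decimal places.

31.00

Var(-2Z + 7) = (-2)²·Var(Z) = 4·7.75 = 31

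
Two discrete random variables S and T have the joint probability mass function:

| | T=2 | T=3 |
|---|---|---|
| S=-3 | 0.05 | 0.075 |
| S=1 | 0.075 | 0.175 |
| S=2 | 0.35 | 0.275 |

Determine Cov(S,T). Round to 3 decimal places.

-0.091

E[S] = 1.125,  E[T] = 2.525
E[ST] = 2.75
Cov(S,T) = E[ST] − E[S]E[T] = 2.75 − (1.125)(2.525) = -0.090625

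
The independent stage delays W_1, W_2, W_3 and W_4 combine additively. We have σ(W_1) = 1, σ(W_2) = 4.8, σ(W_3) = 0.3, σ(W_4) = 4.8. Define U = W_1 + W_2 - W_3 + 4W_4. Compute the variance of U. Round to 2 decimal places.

V(W_1) = 1, V(W_2) = 23.04, V(W_3) = 0.09, V(W_4) = 23.04
By independence, V(U) = (1)²V(W_1) + (1)²V(W_2) + (-1)²V(W_3) + (4)²V(W_4)
= (1)²·1 + (1)²·23.04 + (-1)²·0.09 + (4)²·23.04 = 392.77

392.77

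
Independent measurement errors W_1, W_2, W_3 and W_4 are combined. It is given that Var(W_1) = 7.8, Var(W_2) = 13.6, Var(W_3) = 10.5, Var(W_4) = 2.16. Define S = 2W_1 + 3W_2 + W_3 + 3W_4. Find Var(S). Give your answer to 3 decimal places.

183.540

By independence, Var(S) = (2)²Var(W_1) + (3)²Var(W_2) + (1)²Var(W_3) + (3)²Var(W_4)
= (2)²·7.8 + (3)²·13.6 + (1)²·10.5 + (3)²·2.16 = 183.54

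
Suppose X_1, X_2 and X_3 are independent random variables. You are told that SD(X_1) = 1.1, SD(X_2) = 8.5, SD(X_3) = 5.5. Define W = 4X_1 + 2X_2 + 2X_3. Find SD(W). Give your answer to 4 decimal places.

20.7210

var(X_1) = 1.21, var(X_2) = 72.25, var(X_3) = 30.25
By independence, var(W) = (4)²var(X_1) + (2)²var(X_2) + (2)²var(X_3)
= (4)²·1.21 + (2)²·72.25 + (2)²·30.25 = 429.36
SD(W) = √429.36 ≈ 20.7210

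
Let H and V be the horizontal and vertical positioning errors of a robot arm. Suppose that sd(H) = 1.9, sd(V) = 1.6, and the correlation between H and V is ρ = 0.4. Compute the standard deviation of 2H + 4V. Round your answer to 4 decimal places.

8.6519

var(H) = (1.9)² = 3.61;  var(V) = (1.6)² = 2.56
cov(H,V) = ρ·sd(H)·sd(V) = 0.4·1.9·1.6 = 1.216
var(2H + 4V) = (2)²·var(H) + (4)²·var(V) + 2·(2)·(4)·cov(H,V)
= 4·3.61 + 16·2.56 + 16·1.216 = 74.856
sd(2H + 4V) = √74.856 ≈ 8.6519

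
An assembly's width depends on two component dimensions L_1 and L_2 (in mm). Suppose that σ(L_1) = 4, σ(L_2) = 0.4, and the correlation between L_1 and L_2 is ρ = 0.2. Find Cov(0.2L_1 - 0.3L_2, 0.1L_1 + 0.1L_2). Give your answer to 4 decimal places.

Var(L_1) = (4)² = 16;  Var(L_2) = (0.4)² = 0.16
Cov(L_1,L_2) = ρ·σ(L_1)·σ(L_2) = 0.2·4·0.4 = 0.32
Cov(0.2L_1 - 0.3L_2, 0.1L_1 + 0.1L_2) = (0.2)(0.1)Var(L_1) + (-0.3)(0.1)Var(L_2) + [(0.2)(0.1) + (-0.3)(0.1)]Cov(L_1,L_2)
= 0.02·16 + -0.03·0.16 + -0.01·0.32 = 0.312

0.3120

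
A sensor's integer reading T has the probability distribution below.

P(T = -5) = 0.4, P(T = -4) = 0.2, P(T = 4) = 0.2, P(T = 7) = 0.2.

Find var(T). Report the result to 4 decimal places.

25.8400

E[T] = (-5)(0.4) + (-4)(0.2) + (4)(0.2) + (7)(0.2) = -0.6
E[T²] = (-5)²(0.4) + (-4)²(0.2) + (4)²(0.2) + (7)²(0.2) = 26.2
var(T) = E[T²] − (E[T])² = 26.2 − (-0.6)² = 25.84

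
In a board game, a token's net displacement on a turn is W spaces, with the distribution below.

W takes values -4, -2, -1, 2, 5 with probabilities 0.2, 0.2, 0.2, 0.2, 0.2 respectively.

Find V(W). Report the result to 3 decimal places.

E[W] = (-4)(0.2) + (-2)(0.2) + (-1)(0.2) + (2)(0.2) + (5)(0.2) = 0
E[W²] = (-4)²(0.2) + (-2)²(0.2) + (-1)²(0.2) + (2)²(0.2) + (5)²(0.2) = 10
V(W) = E[W²] − (E[W])² = 10 − (0)² = 10

10.000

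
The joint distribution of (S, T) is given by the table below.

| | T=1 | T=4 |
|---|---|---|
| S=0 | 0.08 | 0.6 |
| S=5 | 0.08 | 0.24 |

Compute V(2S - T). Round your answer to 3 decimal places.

E[S] = 1.6,  E[T] = 3.52,  E[ST] = 5.2
V(S) = 8 − (1.6)² = 5.44;  V(T) = 13.6 − (3.52)² = 1.2096
Cov(S,T) = 5.2 − (1.6)(3.52) = -0.432
V(2S - T) = (2)²·5.44 + (-1)²·1.2096 + 2·(2)·(-1)·-0.432 = 24.6976

24.698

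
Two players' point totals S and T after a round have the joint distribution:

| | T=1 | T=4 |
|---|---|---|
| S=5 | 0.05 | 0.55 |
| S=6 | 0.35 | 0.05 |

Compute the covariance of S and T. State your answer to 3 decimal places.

E[S] = 5.4,  E[T] = 2.8
E[ST] = 14.55
Cov(S,T) = E[ST] − E[S]E[T] = 14.55 − (5.4)(2.8) = -0.57

-0.570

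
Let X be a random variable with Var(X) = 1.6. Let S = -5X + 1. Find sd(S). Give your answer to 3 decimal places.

Var(-5X + 1) = (-5)²·1.6 = 40
sd(S) = √40 ≈ 6.325

6.325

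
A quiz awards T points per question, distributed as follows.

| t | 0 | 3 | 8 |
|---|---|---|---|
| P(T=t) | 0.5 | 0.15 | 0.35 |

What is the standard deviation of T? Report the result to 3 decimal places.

E[T] = (0)(0.5) + (3)(0.15) + (8)(0.35) = 3.25
E[T²] = (0)²(0.5) + (3)²(0.15) + (8)²(0.35) = 23.75
V(T) = E[T²] − (E[T])² = 23.75 − (3.25)² = 13.1875
SD(T) = √13.1875 ≈ 3.631

3.631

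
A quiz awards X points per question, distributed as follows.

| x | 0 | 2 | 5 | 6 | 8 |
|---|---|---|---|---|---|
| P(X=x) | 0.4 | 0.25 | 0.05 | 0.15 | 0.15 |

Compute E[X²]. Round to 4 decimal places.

17.2500

E[X²] = (0)²(0.4) + (2)²(0.25) + (5)²(0.05) + (6)²(0.15) + (8)²(0.15) = 17.25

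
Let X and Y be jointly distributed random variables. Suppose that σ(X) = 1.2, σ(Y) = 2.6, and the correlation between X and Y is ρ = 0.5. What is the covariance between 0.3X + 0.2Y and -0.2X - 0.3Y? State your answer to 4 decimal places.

var(X) = (1.2)² = 1.44;  var(Y) = (2.6)² = 6.76
cov(X,Y) = ρ·σ(X)·σ(Y) = 0.5·1.2·2.6 = 1.56
cov(0.3X + 0.2Y, -0.2X - 0.3Y) = (0.3)(-0.2)var(X) + (0.2)(-0.3)var(Y) + [(0.3)(-0.3) + (0.2)(-0.2)]cov(X,Y)
= -0.06·1.44 + -0.06·6.76 + -0.13·1.56 = -0.6948

-0.6948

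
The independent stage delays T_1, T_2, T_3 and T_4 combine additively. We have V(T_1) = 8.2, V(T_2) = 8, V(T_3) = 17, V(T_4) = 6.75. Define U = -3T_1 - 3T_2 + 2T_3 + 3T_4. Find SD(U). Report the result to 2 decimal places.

16.57

By independence, V(U) = (-3)²V(T_1) + (-3)²V(T_2) + (2)²V(T_3) + (3)²V(T_4)
= (-3)²·8.2 + (-3)²·8 + (2)²·17 + (3)²·6.75 = 274.55
SD(U) = √274.55 ≈ 16.57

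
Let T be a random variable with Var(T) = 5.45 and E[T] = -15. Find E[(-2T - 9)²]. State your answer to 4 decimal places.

462.8000

E[-2T - 9] = -2·-15 − 9 = 21
Var(-2T - 9) = (-2)²·5.45 = 21.8
E[(-2T - 9)²] = Var((-2T - 9)) + (E[(-2T - 9)])² = 21.8 + (21)² = 462.8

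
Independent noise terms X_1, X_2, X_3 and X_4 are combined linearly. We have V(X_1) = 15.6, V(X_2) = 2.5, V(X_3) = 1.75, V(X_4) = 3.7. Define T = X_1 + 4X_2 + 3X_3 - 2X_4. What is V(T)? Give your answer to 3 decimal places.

86.150

By independence, V(T) = (1)²V(X_1) + (4)²V(X_2) + (3)²V(X_3) + (-2)²V(X_4)
= (1)²·15.6 + (4)²·2.5 + (3)²·1.75 + (-2)²·3.7 = 86.15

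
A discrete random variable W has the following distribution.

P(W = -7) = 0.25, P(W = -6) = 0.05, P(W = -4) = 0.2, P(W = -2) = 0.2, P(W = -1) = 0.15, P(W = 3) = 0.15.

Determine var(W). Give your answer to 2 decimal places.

10.85

E[W] = (-7)(0.25) + (-6)(0.05) + (-4)(0.2) + (-2)(0.2) + (-1)(0.15) + (3)(0.15) = -2.95
E[W²] = (-7)²(0.25) + (-6)²(0.05) + (-4)²(0.2) + (-2)²(0.2) + (-1)²(0.15) + (3)²(0.15) = 19.55
var(W) = E[W²] − (E[W])² = 19.55 − (-2.95)² = 10.8475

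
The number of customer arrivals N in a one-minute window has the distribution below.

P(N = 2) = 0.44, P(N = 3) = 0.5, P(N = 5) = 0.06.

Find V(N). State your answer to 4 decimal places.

E[N] = (2)(0.44) + (3)(0.5) + (5)(0.06) = 2.68
E[N²] = (2)²(0.44) + (3)²(0.5) + (5)²(0.06) = 7.76
V(N) = E[N²] − (E[N])² = 7.76 − (2.68)² = 0.5776

0.5776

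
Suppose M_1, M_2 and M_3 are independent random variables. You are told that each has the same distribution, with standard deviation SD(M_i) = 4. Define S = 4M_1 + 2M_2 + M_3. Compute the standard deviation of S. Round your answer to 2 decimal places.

18.33

Var(M_i) = (4)² = 16
By independence, Var(S) = (4)²Var(M_1) + (2)²Var(M_2) + (1)²Var(M_3)
= (4)²·16 + (2)²·16 + (1)²·16 = 336
SD(S) = √336 ≈ 18.33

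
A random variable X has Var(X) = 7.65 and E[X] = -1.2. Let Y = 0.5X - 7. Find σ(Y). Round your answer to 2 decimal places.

Var(0.5X - 7) = (0.5)²·7.65 = 1.9125
σ(Y) = √1.9125 ≈ 1.38

1.38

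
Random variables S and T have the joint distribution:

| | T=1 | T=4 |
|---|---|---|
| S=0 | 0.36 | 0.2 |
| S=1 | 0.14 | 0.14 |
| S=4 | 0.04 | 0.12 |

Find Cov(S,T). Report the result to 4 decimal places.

0.5904

E[S] = 0.92,  E[T] = 2.38
E[ST] = 2.78
Cov(S,T) = E[ST] − E[S]E[T] = 2.78 − (0.92)(2.38) = 0.5904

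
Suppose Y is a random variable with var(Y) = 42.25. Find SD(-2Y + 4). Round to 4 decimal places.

var(-2Y + 4) = (-2)²·42.25 = 169
SD(-2Y + 4) = √169 ≈ 13.0000

13.0000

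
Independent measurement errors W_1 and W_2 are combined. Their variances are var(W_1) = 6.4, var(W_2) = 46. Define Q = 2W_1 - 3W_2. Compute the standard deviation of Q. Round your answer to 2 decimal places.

20.97

By independence, var(Q) = (2)²var(W_1) + (-3)²var(W_2)
= (2)²·6.4 + (-3)²·46 = 439.6
σ(Q) = √439.6 ≈ 20.97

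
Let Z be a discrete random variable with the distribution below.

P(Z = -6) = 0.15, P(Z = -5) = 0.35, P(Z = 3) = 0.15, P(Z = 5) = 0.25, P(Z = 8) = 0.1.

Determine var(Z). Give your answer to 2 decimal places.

E[Z] = (-6)(0.15) + (-5)(0.35) + (3)(0.15) + (5)(0.25) + (8)(0.1) = -0.15
E[Z²] = (-6)²(0.15) + (-5)²(0.35) + (3)²(0.15) + (5)²(0.25) + (8)²(0.1) = 28.15
var(Z) = E[Z²] − (E[Z])² = 28.15 − (-0.15)² = 28.1275

28.13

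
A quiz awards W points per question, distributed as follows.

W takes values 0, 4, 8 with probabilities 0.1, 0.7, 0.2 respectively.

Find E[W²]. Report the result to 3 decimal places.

E[W²] = (0)²(0.1) + (4)²(0.7) + (8)²(0.2) = 24

24.000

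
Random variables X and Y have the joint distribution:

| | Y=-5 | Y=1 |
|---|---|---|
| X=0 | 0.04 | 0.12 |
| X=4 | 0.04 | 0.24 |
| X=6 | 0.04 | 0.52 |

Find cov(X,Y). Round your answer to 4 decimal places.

E[X] = 4.48,  E[Y] = 0.28
E[XY] = 2.08
cov(X,Y) = E[XY] − E[X]E[Y] = 2.08 − (4.48)(0.28) = 0.8256

0.8256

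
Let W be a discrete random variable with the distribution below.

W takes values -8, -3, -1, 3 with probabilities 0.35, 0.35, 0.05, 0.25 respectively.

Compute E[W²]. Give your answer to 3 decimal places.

E[W²] = (-8)²(0.35) + (-3)²(0.35) + (-1)²(0.05) + (3)²(0.25) = 27.85

27.850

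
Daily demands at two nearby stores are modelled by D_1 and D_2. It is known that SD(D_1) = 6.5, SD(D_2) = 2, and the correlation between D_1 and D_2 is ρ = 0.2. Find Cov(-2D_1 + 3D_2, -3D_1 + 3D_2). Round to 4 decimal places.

var(D_1) = (6.5)² = 42.25;  var(D_2) = (2)² = 4
Cov(D_1,D_2) = ρ·SD(D_1)·SD(D_2) = 0.2·6.5·2 = 2.6
Cov(-2D_1 + 3D_2, -3D_1 + 3D_2) = (-2)(-3)var(D_1) + (3)(3)var(D_2) + [(-2)(3) + (3)(-3)]Cov(D_1,D_2)
= 6·42.25 + 9·4 + -15·2.6 = 250.5

250.5000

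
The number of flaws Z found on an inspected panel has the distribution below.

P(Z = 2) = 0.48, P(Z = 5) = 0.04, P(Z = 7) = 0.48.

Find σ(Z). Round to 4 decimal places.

2.4514

E[Z] = (2)(0.48) + (5)(0.04) + (7)(0.48) = 4.52
E[Z²] = (2)²(0.48) + (5)²(0.04) + (7)²(0.48) = 26.44
Var(Z) = E[Z²] − (E[Z])² = 26.44 − (4.52)² = 6.0096
σ(Z) = √6.0096 ≈ 2.4514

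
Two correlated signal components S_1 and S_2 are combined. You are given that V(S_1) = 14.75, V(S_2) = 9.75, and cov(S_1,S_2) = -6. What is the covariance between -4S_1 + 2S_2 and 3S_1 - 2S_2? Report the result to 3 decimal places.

cov(-4S_1 + 2S_2, 3S_1 - 2S_2) = (-4)(3)V(S_1) + (2)(-2)V(S_2) + [(-4)(-2) + (2)(3)]cov(S_1,S_2)
= -12·14.75 + -4·9.75 + 14·-6 = -300

-300.000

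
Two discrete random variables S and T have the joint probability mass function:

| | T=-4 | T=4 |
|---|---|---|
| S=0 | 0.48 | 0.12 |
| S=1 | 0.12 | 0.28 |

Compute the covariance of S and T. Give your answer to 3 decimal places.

0.960

E[S] = 0.4,  E[T] = -0.8
E[ST] = 0.64
Cov(S,T) = E[ST] − E[S]E[T] = 0.64 − (0.4)(-0.8) = 0.96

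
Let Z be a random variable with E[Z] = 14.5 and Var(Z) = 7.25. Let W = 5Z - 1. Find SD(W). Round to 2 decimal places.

Var(5Z - 1) = (5)²·7.25 = 181.25
SD(W) = √181.25 ≈ 13.46

13.46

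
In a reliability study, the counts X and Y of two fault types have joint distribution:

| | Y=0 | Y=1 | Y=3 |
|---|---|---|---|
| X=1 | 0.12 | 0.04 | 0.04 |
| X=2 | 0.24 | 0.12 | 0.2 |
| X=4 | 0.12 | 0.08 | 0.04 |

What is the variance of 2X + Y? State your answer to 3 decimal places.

E[X] = 2.28,  E[Y] = 1.08,  E[XY] = 2.4
var(X) = 6.28 − (2.28)² = 1.0816;  var(Y) = 2.76 − (1.08)² = 1.5936
cov(X,Y) = 2.4 − (2.28)(1.08) = -0.0624
var(2X + Y) = (2)²·1.0816 + (1)²·1.5936 + 2·(2)·(1)·-0.0624 = 5.6704

5.670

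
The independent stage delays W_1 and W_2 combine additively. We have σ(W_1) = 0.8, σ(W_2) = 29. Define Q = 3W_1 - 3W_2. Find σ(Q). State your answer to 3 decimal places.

var(W_1) = 0.64, var(W_2) = 841
By independence, var(Q) = (3)²var(W_1) + (-3)²var(W_2)
= (3)²·0.64 + (-3)²·841 = 7574.76
σ(Q) = √7574.76 ≈ 87.033

87.033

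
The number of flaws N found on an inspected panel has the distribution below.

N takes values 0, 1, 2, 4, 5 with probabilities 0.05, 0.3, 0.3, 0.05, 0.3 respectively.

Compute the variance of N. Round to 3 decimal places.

E[N] = (0)(0.05) + (1)(0.3) + (2)(0.3) + (4)(0.05) + (5)(0.3) = 2.6
E[N²] = (0)²(0.05) + (1)²(0.3) + (2)²(0.3) + (4)²(0.05) + (5)²(0.3) = 9.8
Var(N) = E[N²] − (E[N])² = 9.8 − (2.6)² = 3.04

3.040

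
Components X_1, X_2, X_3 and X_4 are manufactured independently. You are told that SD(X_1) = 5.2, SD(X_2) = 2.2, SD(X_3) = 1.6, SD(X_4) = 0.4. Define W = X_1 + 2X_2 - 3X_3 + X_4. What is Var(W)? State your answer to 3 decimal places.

Var(X_1) = 27.04, Var(X_2) = 4.84, Var(X_3) = 2.56, Var(X_4) = 0.16
By independence, Var(W) = (1)²Var(X_1) + (2)²Var(X_2) + (-3)²Var(X_3) + (1)²Var(X_4)
= (1)²·27.04 + (2)²·4.84 + (-3)²·2.56 + (1)²·0.16 = 69.6

69.600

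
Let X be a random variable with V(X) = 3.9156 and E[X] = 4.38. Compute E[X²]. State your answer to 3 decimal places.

23.100

E[X²] = V(X) + (E[X])² = 3.9156 + (4.38)² = 23.1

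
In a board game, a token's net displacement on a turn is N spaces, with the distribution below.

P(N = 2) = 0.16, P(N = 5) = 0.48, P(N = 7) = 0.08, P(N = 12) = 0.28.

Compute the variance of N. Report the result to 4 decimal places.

E[N] = (2)(0.16) + (5)(0.48) + (7)(0.08) + (12)(0.28) = 6.64
E[N²] = (2)²(0.16) + (5)²(0.48) + (7)²(0.08) + (12)²(0.28) = 56.88
var(N) = E[N²] − (E[N])² = 56.88 − (6.64)² = 12.7904

12.7904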